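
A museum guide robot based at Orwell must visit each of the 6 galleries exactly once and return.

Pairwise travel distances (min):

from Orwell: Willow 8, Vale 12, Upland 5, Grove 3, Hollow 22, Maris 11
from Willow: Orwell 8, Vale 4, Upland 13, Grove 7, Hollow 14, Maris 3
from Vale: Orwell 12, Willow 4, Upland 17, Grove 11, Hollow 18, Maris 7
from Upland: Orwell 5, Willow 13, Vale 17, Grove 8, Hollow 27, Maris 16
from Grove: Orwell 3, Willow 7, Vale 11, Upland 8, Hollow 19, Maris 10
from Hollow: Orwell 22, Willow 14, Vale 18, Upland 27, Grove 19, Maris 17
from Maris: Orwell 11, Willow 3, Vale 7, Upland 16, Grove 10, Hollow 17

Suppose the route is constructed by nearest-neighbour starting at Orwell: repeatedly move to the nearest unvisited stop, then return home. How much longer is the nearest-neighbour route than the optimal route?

From Orwell: Grove=3, Upland=5, Willow=8, Maris=11, Vale=12, Hollow=22 → choose Grove (3).
From Grove: Willow=7, Upland=8, Maris=10, Vale=11, Hollow=19 → choose Willow (7).
From Willow: Maris=3, Vale=4, Upland=13, Hollow=14 → choose Maris (3).
From Maris: Vale=7, Upland=16, Hollow=17 → choose Vale (7).
From Vale: Upland=17, Hollow=18 → choose Upland (17).
From Upland: Hollow=27 → choose Hollow (27).
NN route Orwell → Grove → Willow → Maris → Vale → Upland → Hollow → Orwell costs 86.
Optimal: Orwell → Willow → Vale → Maris → Hollow → Grove → Upland → Orwell costs 68 (by enumerating all 360 distinct tours).
Excess = 86 − 68 = 18.

The nearest-neighbour route is 18 min longer than optimal.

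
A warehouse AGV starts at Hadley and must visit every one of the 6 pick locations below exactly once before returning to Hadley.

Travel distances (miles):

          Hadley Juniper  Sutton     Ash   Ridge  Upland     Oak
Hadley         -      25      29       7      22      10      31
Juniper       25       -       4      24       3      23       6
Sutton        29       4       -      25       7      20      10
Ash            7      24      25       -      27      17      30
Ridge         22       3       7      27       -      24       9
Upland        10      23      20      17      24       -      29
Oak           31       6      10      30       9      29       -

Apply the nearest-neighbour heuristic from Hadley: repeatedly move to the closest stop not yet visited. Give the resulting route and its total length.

At Hadley the remaining stops are Ash 7, Upland 10, Ridge 22, Juniper 25, Sutton 29, Oak 31; go to Ash.
At Ash the remaining stops are Upland 17, Juniper 24, Sutton 25, Ridge 27, Oak 30; go to Upland.
At Upland the remaining stops are Sutton 20, Juniper 23, Ridge 24, Oak 29; go to Sutton.
At Sutton the remaining stops are Juniper 4, Ridge 7, Oak 10; go to Juniper.
At Juniper the remaining stops are Ridge 3, Oak 6; go to Ridge.
At Ridge the remaining stops are Oak 9; go to Oak.
Return Oak→Hadley: 31.
Total = 7 + 17 + 20 + 4 + 3 + 9 + 31 = 91.

Total distance 91 miles via the nearest-neighbour route Hadley → Ash → Upland → Sutton → Juniper → Ridge → Oak → Hadley.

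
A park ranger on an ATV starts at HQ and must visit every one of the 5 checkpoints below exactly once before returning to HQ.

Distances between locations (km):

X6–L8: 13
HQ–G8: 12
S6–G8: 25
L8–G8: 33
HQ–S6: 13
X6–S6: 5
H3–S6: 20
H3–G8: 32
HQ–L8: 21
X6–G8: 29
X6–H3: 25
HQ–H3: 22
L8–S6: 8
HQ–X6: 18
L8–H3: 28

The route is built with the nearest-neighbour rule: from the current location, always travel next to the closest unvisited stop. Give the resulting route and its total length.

Total distance 105 km via the nearest-neighbour route HQ → G8 → S6 → X6 → L8 → H3 → HQ.

At HQ the remaining stops are G8 12, S6 13, X6 18, L8 21, H3 22; go to G8.
At G8 the remaining stops are S6 25, X6 29, H3 32, L8 33; go to S6.
At S6 the remaining stops are X6 5, L8 8, H3 20; go to X6.
At X6 the remaining stops are L8 13, H3 25; go to L8.
At L8 the remaining stops are H3 28; go to H3.
Return H3→HQ: 22.
Total = 12 + 25 + 5 + 13 + 28 + 22 = 105.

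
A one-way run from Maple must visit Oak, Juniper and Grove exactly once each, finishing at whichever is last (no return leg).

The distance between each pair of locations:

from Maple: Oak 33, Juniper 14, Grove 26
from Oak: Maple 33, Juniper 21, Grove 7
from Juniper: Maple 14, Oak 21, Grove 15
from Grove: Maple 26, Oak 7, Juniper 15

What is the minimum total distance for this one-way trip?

36 — the minimum one-way total.

There are 3! = 6 possible orderings.
Maple - Oak - Juniper - Grove: 33+21+15 = 69
Maple - Oak - Grove - Juniper: 33+7+15 = 55
Maple - Juniper - Oak - Grove: 14+21+7 = 42
Maple - Juniper - Grove - Oak: 14+15+7 = 36
Maple - Grove - Oak - Juniper: 26+7+21 = 54
Maple - Grove - Juniper - Oak: 26+15+21 = 62
The minimum is 36.
One shortest path: Maple → Juniper → Grove → Oak.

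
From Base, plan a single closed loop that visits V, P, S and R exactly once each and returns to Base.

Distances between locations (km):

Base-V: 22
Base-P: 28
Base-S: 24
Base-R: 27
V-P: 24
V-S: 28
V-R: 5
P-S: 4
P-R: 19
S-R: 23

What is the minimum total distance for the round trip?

74 km — the shortest possible round trip.

There are 12 distinct closed tours to check (reversals are equivalent).
Base - V - P - S - R - Base: 22+24+4+23+27 = 100
Base - V - P - R - S - Base: 22+24+19+23+24 = 112
Base - V - S - P - R - Base: 22+28+4+19+27 = 100
Base - V - S - R - P - Base: 22+28+23+19+28 = 120
Base - V - R - P - S - Base: 22+5+19+4+24 = 74
Base - V - R - S - P - Base: 22+5+23+4+28 = 82
Base - P - V - S - R - Base: 28+24+28+23+27 = 130
Base - P - V - R - S - Base: 28+24+5+23+24 = 104
Base - P - S - V - R - Base: 28+4+28+5+27 = 92
Base - P - R - V - S - Base: 28+19+5+28+24 = 104
Base - S - V - P - R - Base: 24+28+24+19+27 = 122
Base - S - P - V - R - Base: 24+4+24+5+27 = 84
The minimum is 74.
One optimal route: Base → V → R → P → S → Base (or its reverse).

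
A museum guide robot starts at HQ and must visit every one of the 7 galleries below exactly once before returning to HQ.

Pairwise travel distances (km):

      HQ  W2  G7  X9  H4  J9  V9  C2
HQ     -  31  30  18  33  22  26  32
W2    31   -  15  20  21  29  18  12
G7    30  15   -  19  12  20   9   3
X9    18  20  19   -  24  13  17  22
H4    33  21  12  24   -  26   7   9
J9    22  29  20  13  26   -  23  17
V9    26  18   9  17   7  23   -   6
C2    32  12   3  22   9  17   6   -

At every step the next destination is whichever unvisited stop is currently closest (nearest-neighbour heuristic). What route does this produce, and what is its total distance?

119 km along HQ → X9 → J9 → C2 → G7 → V9 → H4 → W2 → HQ.

HQ → [X9:18 / J9:22 / V9:26 / G7:30 / W2:31 / C2:32 / H4:33] → X9 (18)
X9 → [J9:13 / V9:17 / G7:19 / W2:20 / C2:22 / H4:24] → J9 (13)
J9 → [C2:17 / G7:20 / V9:23 / H4:26 / W2:29] → C2 (17)
C2 → [G7:3 / V9:6 / H4:9 / W2:12] → G7 (3)
G7 → [V9:9 / H4:12 / W2:15] → V9 (9)
V9 → [H4:7 / W2:18] → H4 (7)
H4 → [W2:21] → W2 (21)
Return W2→HQ: 31.
Total = 18 + 13 + 17 + 3 + 9 + 7 + 21 + 31 = 119.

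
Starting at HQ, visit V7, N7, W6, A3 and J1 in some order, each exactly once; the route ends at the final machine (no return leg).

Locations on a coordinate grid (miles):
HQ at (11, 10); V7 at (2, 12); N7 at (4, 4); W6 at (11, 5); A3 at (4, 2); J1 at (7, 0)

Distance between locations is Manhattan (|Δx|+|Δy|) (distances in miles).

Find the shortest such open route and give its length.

31 miles — the minimum one-way total.

There are 5! = 120 possible orderings.
HQ - V7 - N7 - W6 - A3 - J1: 11+10+8+10+5 = 44
HQ - V7 - N7 - W6 - J1 - A3: 11+10+8+9+5 = 43
HQ - V7 - N7 - A3 - W6 - J1: 11+10+2+10+9 = 42
HQ - V7 - N7 - A3 - J1 - W6: 11+10+2+5+9 = 37
HQ - V7 - N7 - J1 - W6 - A3: 11+10+7+9+10 = 47
HQ - V7 - N7 - J1 - A3 - W6: 11+10+7+5+10 = 43
HQ - V7 - W6 - N7 - A3 - J1: 11+16+8+2+5 = 42
HQ - V7 - W6 - N7 - J1 - A3: 11+16+8+7+5 = 47
HQ - V7 - W6 - A3 - N7 - J1: 11+16+10+2+7 = 46
HQ - V7 - W6 - A3 - J1 - N7: 11+16+10+5+7 = 49
HQ - V7 - W6 - J1 - N7 - A3: 11+16+9+7+2 = 45
HQ - V7 - W6 - J1 - A3 - N7: 11+16+9+5+2 = 43
HQ - V7 - A3 - N7 - W6 - J1: 11+12+2+8+9 = 42
HQ - V7 - A3 - N7 - J1 - W6: 11+12+2+7+9 = 41
… (106 more)
HQ - W6 - J1 - A3 - N7 - V7: 5+9+5+2+10 = 31  ← best
The minimum is 31.
One shortest path: HQ → W6 → J1 → A3 → N7 → V7.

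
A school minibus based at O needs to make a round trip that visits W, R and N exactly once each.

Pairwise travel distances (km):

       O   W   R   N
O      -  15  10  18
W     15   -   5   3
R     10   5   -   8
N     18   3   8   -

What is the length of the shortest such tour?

Shortest round trip = 36 km.

With 3 stops there are 3!/2 = 3 distinct round trips (a route and its reverse cost the same).
O - W - R - N - O: 15+5+8+18 = 46
O - W - N - R - O: 15+3+8+10 = 36
O - R - W - N - O: 10+5+3+18 = 36
The minimum is 36.
One optimal route: O → W → N → R → O (or its reverse).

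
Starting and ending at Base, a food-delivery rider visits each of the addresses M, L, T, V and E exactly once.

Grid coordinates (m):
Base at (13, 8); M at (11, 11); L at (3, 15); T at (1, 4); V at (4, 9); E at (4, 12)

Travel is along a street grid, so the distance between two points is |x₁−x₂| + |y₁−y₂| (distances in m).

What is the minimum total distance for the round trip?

48 m — the shortest possible round trip.

There are 60 distinct closed tours to check (reversals are equivalent).
Base→M→L→T→V→E→Base: 5+12+13+8+3+13 = 54
Base→M→L→T→E→V→Base: 5+12+13+11+3+10 = 54
Base→M→L→V→T→E→Base: 5+12+7+8+11+13 = 56
Base→M→L→V→E→T→Base: 5+12+7+3+11+16 = 54
Base→M→L→E→T→V→Base: 5+12+4+11+8+10 = 50
Base→M→L→E→V→T→Base: 5+12+4+3+8+16 = 48
Base→M→T→L→V→E→Base: 5+17+13+7+3+13 = 58
Base→M→T→L→E→V→Base: 5+17+13+4+3+10 = 52
Base→M→T→V→L→E→Base: 5+17+8+7+4+13 = 54
Base→M→T→V→E→L→Base: 5+17+8+3+4+17 = 54
Base→M→T→E→L→V→Base: 5+17+11+4+7+10 = 54
Base→M→T→E→V→L→Base: 5+17+11+3+7+17 = 60
Base→M→V→L→T→E→Base: 5+9+7+13+11+13 = 58
Base→M→V→L→E→T→Base: 5+9+7+4+11+16 = 52
… (46 more)
The minimum is 48.
One optimal route: Base → M → L → E → V → T → Base (or its reverse).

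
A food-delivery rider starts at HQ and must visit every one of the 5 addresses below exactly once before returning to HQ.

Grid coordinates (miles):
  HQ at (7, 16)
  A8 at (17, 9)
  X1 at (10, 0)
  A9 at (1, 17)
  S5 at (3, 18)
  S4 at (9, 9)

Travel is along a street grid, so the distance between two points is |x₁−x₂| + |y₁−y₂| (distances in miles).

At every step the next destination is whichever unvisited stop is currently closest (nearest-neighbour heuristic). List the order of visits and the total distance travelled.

From HQ: distances to unvisited — S5=6, A9=7, S4=9, A8=17, X1=19. Nearest is S5 (6).
From S5: distances to unvisited — A9=3, S4=15, A8=23, X1=25. Nearest is A9 (3).
From A9: distances to unvisited — S4=16, A8=24, X1=26. Nearest is S4 (16).
From S4: distances to unvisited — A8=8, X1=10. Nearest is A8 (8).
From A8: distances to unvisited — X1=16. Nearest is X1 (16).
Return X1→HQ: 19.
Total = 6 + 3 + 16 + 8 + 16 + 19 = 68.

Total distance 68 miles via the nearest-neighbour route HQ → S5 → A9 → S4 → A8 → X1 → HQ.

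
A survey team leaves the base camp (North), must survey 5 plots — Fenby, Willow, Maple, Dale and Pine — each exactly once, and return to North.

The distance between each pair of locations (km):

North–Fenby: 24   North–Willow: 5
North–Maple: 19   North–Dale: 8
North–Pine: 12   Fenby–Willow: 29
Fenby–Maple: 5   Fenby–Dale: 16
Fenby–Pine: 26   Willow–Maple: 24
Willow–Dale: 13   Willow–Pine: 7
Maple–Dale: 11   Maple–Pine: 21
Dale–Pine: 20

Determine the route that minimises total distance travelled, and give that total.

With 5 stops there are 5!/2 = 60 distinct round trips (a route and its reverse cost the same).
North→Fenby→Willow→Maple→Dale→Pine→North: 24+29+24+11+20+12 = 120
North→Fenby→Willow→Maple→Pine→Dale→North: 24+29+24+21+20+8 = 126
North→Fenby→Willow→Dale→Maple→Pine→North: 24+29+13+11+21+12 = 110
North→Fenby→Willow→Dale→Pine→Maple→North: 24+29+13+20+21+19 = 126
North→Fenby→Willow→Pine→Maple→Dale→North: 24+29+7+21+11+8 = 100
North→Fenby→Willow→Pine→Dale→Maple→North: 24+29+7+20+11+19 = 110
North→Fenby→Maple→Willow→Dale→Pine→North: 24+5+24+13+20+12 = 98
North→Fenby→Maple→Willow→Pine→Dale→North: 24+5+24+7+20+8 = 88
North→Fenby→Maple→Dale→Willow→Pine→North: 24+5+11+13+7+12 = 72
North→Fenby→Maple→Dale→Pine→Willow→North: 24+5+11+20+7+5 = 72
North→Fenby→Maple→Pine→Willow→Dale→North: 24+5+21+7+13+8 = 78
North→Fenby→Maple→Pine→Dale→Willow→North: 24+5+21+20+13+5 = 88
North→Fenby→Dale→Willow→Maple→Pine→North: 24+16+13+24+21+12 = 110
North→Fenby→Dale→Willow→Pine→Maple→North: 24+16+13+7+21+19 = 100
… (46 more)
North→Willow→Pine→Fenby→Maple→Dale→North: 5+7+26+5+11+8 = 62  ← best
The minimum is 62.
One optimal route: North → Willow → Pine → Fenby → Maple → Dale → North (or its reverse).

Minimum total distance: 62 km.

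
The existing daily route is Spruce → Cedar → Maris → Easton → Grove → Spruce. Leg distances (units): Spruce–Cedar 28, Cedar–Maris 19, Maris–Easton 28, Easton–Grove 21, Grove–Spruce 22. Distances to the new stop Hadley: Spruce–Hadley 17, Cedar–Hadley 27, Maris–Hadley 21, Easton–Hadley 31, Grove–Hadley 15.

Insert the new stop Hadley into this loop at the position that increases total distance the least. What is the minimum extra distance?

Adding 10 by placing Hadley on the Grove–Spruce leg.

Insertion cost between consecutive stops i–j is d(i,Hadley) + d(Hadley,j) − d(i,j):
  between Spruce and Cedar: 17 + 27 − 28 = 16
  between Cedar and Maris: 27 + 21 − 19 = 29
  between Maris and Easton: 21 + 31 − 28 = 24
  between Easton and Grove: 31 + 15 − 21 = 25
  between Grove and Spruce: 15 + 17 − 22 = 10
Cheapest insertion is between Grove and Spruce, adding 10.
New total = 118 + 10 = 128.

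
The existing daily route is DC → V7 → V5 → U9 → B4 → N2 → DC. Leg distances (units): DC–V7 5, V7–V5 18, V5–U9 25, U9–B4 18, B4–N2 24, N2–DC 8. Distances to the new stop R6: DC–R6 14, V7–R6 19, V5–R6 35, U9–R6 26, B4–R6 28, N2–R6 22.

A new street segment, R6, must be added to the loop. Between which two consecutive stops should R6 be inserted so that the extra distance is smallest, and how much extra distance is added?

Insertion cost between consecutive stops i–j is d(i,R6) + d(R6,j) − d(i,j):
  between DC and V7: 14 + 19 − 5 = 28
  between V7 and V5: 19 + 35 − 18 = 36
  between V5 and U9: 35 + 26 − 25 = 36
  between U9 and B4: 26 + 28 − 18 = 36
  between B4 and N2: 28 + 22 − 24 = 26
  between N2 and DC: 22 + 14 − 8 = 28
Cheapest insertion is between B4 and N2, adding 26.
New total = 98 + 26 = 124.

Minimum extra distance: 26, inserting R6 between B4 and N2.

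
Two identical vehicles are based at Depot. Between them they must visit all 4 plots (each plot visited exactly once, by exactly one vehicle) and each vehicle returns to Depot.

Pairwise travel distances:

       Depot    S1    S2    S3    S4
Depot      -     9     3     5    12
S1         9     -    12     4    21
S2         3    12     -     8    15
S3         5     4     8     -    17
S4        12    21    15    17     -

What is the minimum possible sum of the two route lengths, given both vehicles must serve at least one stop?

Minimum combined distance: 48.

Check every non-empty split of the stops between the two vehicles; for each half take its own optimal tour:
  {S1} + {S2, S3, S4}: 18 + 40 = 58
  {S2} + {S1, S3, S4}: 6 + 42 = 48
  {S1, S2} + {S3, S4}: 24 + 34 = 58
  {S3} + {S1, S2, S4}: 10 + 48 = 58
  {S1, S3} + {S2, S4}: 18 + 30 = 48
  {S2, S3} + {S1, S4}: 16 + 42 = 58
  … (7 splits in total)
Best: vehicle 1 Depot → S2 → Depot = 6; vehicle 2 Depot → S1 → S3 → S4 → Depot = 42; combined 48.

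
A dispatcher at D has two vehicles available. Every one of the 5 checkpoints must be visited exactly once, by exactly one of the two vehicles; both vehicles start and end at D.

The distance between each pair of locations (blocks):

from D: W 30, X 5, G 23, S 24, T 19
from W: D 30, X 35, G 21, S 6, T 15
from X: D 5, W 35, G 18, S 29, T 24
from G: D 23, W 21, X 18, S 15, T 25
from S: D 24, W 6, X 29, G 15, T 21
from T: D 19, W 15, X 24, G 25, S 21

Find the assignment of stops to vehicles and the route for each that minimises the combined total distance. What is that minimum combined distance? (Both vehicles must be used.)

88 blocks — the smallest possible combined total.

Check every non-empty split of the stops between the two vehicles; for each half take its own optimal tour:
  {W} + {X, G, S, T}: 60 + 78 = 138
  {X} + {W, G, S, T}: 10 + 78 = 88
  {W, X} + {G, S, T}: 70 + 78 = 148
  {G} + {W, X, S, T}: 46 + 74 = 120
  {W, G} + {X, S, T}: 74 + 74 = 148
  {X, G} + {W, S, T}: 46 + 64 = 110
  … (15 splits in total)
Best: vehicle 1 D → X → D = 10; vehicle 2 D → G → S → W → T → D = 78; combined 88.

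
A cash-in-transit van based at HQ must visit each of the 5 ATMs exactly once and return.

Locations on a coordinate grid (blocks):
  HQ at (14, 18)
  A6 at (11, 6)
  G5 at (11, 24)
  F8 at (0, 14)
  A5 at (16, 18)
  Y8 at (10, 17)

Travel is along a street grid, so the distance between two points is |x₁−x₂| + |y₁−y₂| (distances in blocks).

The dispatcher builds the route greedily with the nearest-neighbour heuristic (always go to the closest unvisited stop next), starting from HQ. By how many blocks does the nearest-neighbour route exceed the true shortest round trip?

HQ: A5=2, Y8=5, G5=9, A6=15, F8=18 ⇒ A5
A5: Y8=7, G5=11, A6=17, F8=20 ⇒ Y8
Y8: G5=8, A6=12, F8=13 ⇒ G5
G5: A6=18, F8=21 ⇒ A6
A6: F8=19 ⇒ F8
NN route HQ → A5 → Y8 → G5 → A6 → F8 → HQ costs 72.
Optimal: HQ → A6 → F8 → Y8 → G5 → A5 → HQ costs 68 (by enumerating all 60 distinct tours).
Excess = 72 − 68 = 4.

4 blocks longer than the optimal tour.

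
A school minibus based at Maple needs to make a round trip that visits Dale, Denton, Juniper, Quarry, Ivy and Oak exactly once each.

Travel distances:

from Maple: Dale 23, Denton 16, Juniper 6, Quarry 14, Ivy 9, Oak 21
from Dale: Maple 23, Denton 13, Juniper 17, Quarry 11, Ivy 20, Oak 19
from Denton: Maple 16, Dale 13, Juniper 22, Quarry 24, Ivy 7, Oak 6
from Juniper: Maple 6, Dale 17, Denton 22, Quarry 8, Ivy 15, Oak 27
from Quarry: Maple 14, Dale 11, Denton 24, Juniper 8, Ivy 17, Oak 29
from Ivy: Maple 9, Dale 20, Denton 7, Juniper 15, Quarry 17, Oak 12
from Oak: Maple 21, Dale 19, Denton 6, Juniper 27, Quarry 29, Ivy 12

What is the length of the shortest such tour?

Maple→Dale→Denton→Juniper→Quarry→Ivy→Oak→Maple: 23+13+22+8+17+12+21 = 116
Maple→Dale→Denton→Juniper→Quarry→Oak→Ivy→Maple: 23+13+22+8+29+12+9 = 116
Maple→Dale→Denton→Juniper→Ivy→Quarry→Oak→Maple: 23+13+22+15+17+29+21 = 140
Maple→Dale→Denton→Juniper→Ivy→Oak→Quarry→Maple: 23+13+22+15+12+29+14 = 128
Maple→Dale→Denton→Juniper→Oak→Quarry→Ivy→Maple: 23+13+22+27+29+17+9 = 140
Maple→Dale→Denton→Juniper→Oak→Ivy→Quarry→Maple: 23+13+22+27+12+17+14 = 128
Maple→Dale→Denton→Quarry→Juniper→Ivy→Oak→Maple: 23+13+24+8+15+12+21 = 116
Maple→Dale→Denton→Quarry→Juniper→Oak→Ivy→Maple: 23+13+24+8+27+12+9 = 116
… (352 more)
Maple→Juniper→Quarry→Dale→Denton→Oak→Ivy→Maple: 6+8+11+13+6+12+9 = 65  ← best
The minimum is 65.
One optimal route: Maple → Juniper → Quarry → Dale → Denton → Oak → Ivy → Maple (or its reverse).

65 — the shortest possible round trip.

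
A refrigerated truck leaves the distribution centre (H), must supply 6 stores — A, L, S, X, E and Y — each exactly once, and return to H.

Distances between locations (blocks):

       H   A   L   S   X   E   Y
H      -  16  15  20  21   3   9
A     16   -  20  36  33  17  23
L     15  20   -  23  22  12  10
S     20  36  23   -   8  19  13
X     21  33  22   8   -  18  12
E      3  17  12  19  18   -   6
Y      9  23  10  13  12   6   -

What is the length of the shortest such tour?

88 blocks — the shortest possible round trip.

With 6 stops there are 6!/2 = 360 distinct round trips (a route and its reverse cost the same).
H-A-L-S-X-E-Y-H: 16+20+23+8+18+6+9 = 100
H-A-L-S-X-Y-E-H: 16+20+23+8+12+6+3 = 88
H-A-L-S-E-X-Y-H: 16+20+23+19+18+12+9 = 117
H-A-L-S-E-Y-X-H: 16+20+23+19+6+12+21 = 117
H-A-L-S-Y-X-E-H: 16+20+23+13+12+18+3 = 105
H-A-L-S-Y-E-X-H: 16+20+23+13+6+18+21 = 117
H-A-L-X-S-E-Y-H: 16+20+22+8+19+6+9 = 100
H-A-L-X-S-Y-E-H: 16+20+22+8+13+6+3 = 88
… (352 more)
The minimum is 88.
One optimal route: H → A → L → S → X → Y → E → H (or its reverse).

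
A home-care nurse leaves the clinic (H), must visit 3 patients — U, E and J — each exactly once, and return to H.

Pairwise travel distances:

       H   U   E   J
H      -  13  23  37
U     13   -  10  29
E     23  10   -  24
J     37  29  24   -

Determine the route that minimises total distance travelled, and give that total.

Shortest round trip = 84.

With 3 stops there are 3!/2 = 3 distinct round trips (a route and its reverse cost the same).
H - U - E - J - H: 13+10+24+37 = 84
H - U - J - E - H: 13+29+24+23 = 89
H - E - U - J - H: 23+10+29+37 = 99
The minimum is 84.
One optimal route: H → U → E → J → H (or its reverse).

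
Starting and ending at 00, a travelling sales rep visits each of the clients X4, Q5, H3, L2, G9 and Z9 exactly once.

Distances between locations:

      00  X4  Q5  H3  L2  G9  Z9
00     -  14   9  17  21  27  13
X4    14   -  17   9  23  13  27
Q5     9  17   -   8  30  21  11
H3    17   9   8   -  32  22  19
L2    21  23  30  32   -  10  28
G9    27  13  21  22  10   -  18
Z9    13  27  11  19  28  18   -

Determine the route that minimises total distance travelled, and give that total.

Shortest round trip = 85.

With 6 stops there are 6!/2 = 360 distinct round trips (a route and its reverse cost the same).
00 → X4 → Q5 → H3 → L2 → G9 → Z9 → 00: 14+17+8+32+10+18+13 = 112
00 → X4 → Q5 → H3 → L2 → Z9 → G9 → 00: 14+17+8+32+28+18+27 = 144
00 → X4 → Q5 → H3 → G9 → L2 → Z9 → 00: 14+17+8+22+10+28+13 = 112
00 → X4 → Q5 → H3 → G9 → Z9 → L2 → 00: 14+17+8+22+18+28+21 = 128
00 → X4 → Q5 → H3 → Z9 → L2 → G9 → 00: 14+17+8+19+28+10+27 = 123
00 → X4 → Q5 → H3 → Z9 → G9 → L2 → 00: 14+17+8+19+18+10+21 = 107
00 → X4 → Q5 → L2 → H3 → G9 → Z9 → 00: 14+17+30+32+22+18+13 = 146
00 → X4 → Q5 → L2 → H3 → Z9 → G9 → 00: 14+17+30+32+19+18+27 = 157
… (352 more)
00 → L2 → G9 → X4 → H3 → Q5 → Z9 → 00: 21+10+13+9+8+11+13 = 85  ← best
The minimum is 85.
One optimal route: 00 → L2 → G9 → X4 → H3 → Q5 → Z9 → 00 (or its reverse).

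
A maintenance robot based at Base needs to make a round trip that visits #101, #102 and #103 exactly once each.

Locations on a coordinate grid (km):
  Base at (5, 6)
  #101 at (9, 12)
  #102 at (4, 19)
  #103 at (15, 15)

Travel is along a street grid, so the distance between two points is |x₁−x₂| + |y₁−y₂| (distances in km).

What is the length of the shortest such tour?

48 km — the shortest possible round trip.

With 3 stops there are 3!/2 = 3 distinct round trips (a route and its reverse cost the same).
Base - #101 - #102 - #103 - Base: 10+12+15+19 = 56
Base - #101 - #103 - #102 - Base: 10+9+15+14 = 48
Base - #102 - #101 - #103 - Base: 14+12+9+19 = 54
The minimum is 48.
One optimal route: Base → #101 → #103 → #102 → Base (or its reverse).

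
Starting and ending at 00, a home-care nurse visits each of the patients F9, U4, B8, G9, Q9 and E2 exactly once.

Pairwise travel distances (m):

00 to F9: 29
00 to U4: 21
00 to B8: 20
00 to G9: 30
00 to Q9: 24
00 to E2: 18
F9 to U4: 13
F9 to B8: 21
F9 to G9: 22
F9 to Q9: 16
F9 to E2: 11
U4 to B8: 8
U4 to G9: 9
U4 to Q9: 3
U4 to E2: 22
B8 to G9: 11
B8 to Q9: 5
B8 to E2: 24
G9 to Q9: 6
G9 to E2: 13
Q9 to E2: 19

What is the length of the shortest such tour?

00 → F9 → U4 → B8 → G9 → Q9 → E2 → 00: 29+13+8+11+6+19+18 = 104
00 → F9 → U4 → B8 → G9 → E2 → Q9 → 00: 29+13+8+11+13+19+24 = 117
00 → F9 → U4 → B8 → Q9 → G9 → E2 → 00: 29+13+8+5+6+13+18 = 92
00 → F9 → U4 → B8 → Q9 → E2 → G9 → 00: 29+13+8+5+19+13+30 = 117
00 → F9 → U4 → B8 → E2 → G9 → Q9 → 00: 29+13+8+24+13+6+24 = 117
00 → F9 → U4 → B8 → E2 → Q9 → G9 → 00: 29+13+8+24+19+6+30 = 129
00 → F9 → U4 → G9 → B8 → Q9 → E2 → 00: 29+13+9+11+5+19+18 = 104
00 → F9 → U4 → G9 → B8 → E2 → Q9 → 00: 29+13+9+11+24+19+24 = 129
… (352 more)
00 → B8 → G9 → Q9 → U4 → F9 → E2 → 00: 20+11+6+3+13+11+18 = 82  ← best
The minimum is 82.
One optimal route: 00 → B8 → G9 → Q9 → U4 → F9 → E2 → 00 (or its reverse).

82 m — the shortest possible round trip.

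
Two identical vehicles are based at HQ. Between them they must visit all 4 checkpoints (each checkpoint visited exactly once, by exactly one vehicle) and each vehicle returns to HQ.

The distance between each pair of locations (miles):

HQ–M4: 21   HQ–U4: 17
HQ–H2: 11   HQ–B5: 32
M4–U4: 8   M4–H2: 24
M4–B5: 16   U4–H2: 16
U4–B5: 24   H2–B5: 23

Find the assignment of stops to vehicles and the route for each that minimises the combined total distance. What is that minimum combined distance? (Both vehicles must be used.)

Minimum combined distance: 95 miles.

Try each way of splitting the stops between the two vehicles (each non-empty) and, for each split, find the best tour for each vehicle:
  {M4} + {U4, H2, B5}: 42 + 75 = 117
  {U4} + {M4, H2, B5}: 34 + 71 = 105
  {M4, U4} + {H2, B5}: 46 + 66 = 112
  {H2} + {M4, U4, B5}: 22 + 73 = 95
  {M4, H2} + {U4, B5}: 56 + 73 = 129
  {U4, H2} + {M4, B5}: 44 + 69 = 113
  … (7 splits in total)
Best: vehicle 1 HQ → H2 → HQ = 22; vehicle 2 HQ → U4 → M4 → B5 → HQ = 73; combined 95.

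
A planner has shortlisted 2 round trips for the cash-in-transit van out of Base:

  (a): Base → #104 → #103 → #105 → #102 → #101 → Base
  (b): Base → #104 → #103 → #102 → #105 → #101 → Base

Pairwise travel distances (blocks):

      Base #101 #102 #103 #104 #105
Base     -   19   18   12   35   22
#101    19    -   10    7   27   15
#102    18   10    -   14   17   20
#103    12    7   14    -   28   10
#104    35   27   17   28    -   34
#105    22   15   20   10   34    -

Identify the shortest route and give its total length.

(a): 35 + 28 + 10 + 20 + 10 + 19 = 122
(b): 35 + 28 + 14 + 20 + 15 + 19 = 131

122 blocks — (a) is the shortest.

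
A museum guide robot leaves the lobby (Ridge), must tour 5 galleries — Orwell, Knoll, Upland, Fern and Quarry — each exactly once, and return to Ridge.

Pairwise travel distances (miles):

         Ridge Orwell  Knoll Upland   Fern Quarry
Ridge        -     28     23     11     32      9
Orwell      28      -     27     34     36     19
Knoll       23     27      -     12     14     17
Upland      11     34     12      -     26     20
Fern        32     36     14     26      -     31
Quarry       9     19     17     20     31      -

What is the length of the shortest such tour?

Ridge→Orwell→Knoll→Upland→Fern→Quarry→Ridge: 28+27+12+26+31+9 = 133
Ridge→Orwell→Knoll→Upland→Quarry→Fern→Ridge: 28+27+12+20+31+32 = 150
Ridge→Orwell→Knoll→Fern→Upland→Quarry→Ridge: 28+27+14+26+20+9 = 124
Ridge→Orwell→Knoll→Fern→Quarry→Upland→Ridge: 28+27+14+31+20+11 = 131
Ridge→Orwell→Knoll→Quarry→Upland→Fern→Ridge: 28+27+17+20+26+32 = 150
Ridge→Orwell→Knoll→Quarry→Fern→Upland→Ridge: 28+27+17+31+26+11 = 140
Ridge→Orwell→Upland→Knoll→Fern→Quarry→Ridge: 28+34+12+14+31+9 = 128
Ridge→Orwell→Upland→Knoll→Quarry→Fern→Ridge: 28+34+12+17+31+32 = 154
Ridge→Orwell→Upland→Fern→Knoll→Quarry→Ridge: 28+34+26+14+17+9 = 128
Ridge→Orwell→Upland→Fern→Quarry→Knoll→Ridge: 28+34+26+31+17+23 = 159
Ridge→Orwell→Upland→Quarry→Knoll→Fern→Ridge: 28+34+20+17+14+32 = 145
Ridge→Orwell→Upland→Quarry→Fern→Knoll→Ridge: 28+34+20+31+14+23 = 150
Ridge→Orwell→Fern→Knoll→Upland→Quarry→Ridge: 28+36+14+12+20+9 = 119
Ridge→Orwell→Fern→Knoll→Quarry→Upland→Ridge: 28+36+14+17+20+11 = 126
… (46 more)
Ridge→Upland→Knoll→Fern→Orwell→Quarry→Ridge: 11+12+14+36+19+9 = 101  ← best
The minimum is 101.
One optimal route: Ridge → Upland → Knoll → Fern → Orwell → Quarry → Ridge (or its reverse).

101 miles — the shortest possible round trip.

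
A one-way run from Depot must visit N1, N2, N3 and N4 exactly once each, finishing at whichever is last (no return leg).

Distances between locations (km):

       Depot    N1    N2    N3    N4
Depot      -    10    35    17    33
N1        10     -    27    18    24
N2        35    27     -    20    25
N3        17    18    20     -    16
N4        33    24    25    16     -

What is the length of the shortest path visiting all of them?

There are 4! = 24 possible orderings.
Depot - N1 - N2 - N3 - N4: 10+27+20+16 = 73
Depot - N1 - N2 - N4 - N3: 10+27+25+16 = 78
Depot - N1 - N3 - N2 - N4: 10+18+20+25 = 73
Depot - N1 - N3 - N4 - N2: 10+18+16+25 = 69
Depot - N1 - N4 - N2 - N3: 10+24+25+20 = 79
Depot - N1 - N4 - N3 - N2: 10+24+16+20 = 70
Depot - N2 - N1 - N3 - N4: 35+27+18+16 = 96
Depot - N2 - N1 - N4 - N3: 35+27+24+16 = 102
Depot - N2 - N3 - N1 - N4: 35+20+18+24 = 97
Depot - N2 - N3 - N4 - N1: 35+20+16+24 = 95
Depot - N2 - N4 - N1 - N3: 35+25+24+18 = 102
Depot - N2 - N4 - N3 - N1: 35+25+16+18 = 94
Depot - N3 - N1 - N2 - N4: 17+18+27+25 = 87
Depot - N3 - N1 - N4 - N2: 17+18+24+25 = 84
… (10 more)
The minimum is 69.
One shortest path: Depot → N1 → N3 → N4 → N2.

Minimum one-way distance = 69 km.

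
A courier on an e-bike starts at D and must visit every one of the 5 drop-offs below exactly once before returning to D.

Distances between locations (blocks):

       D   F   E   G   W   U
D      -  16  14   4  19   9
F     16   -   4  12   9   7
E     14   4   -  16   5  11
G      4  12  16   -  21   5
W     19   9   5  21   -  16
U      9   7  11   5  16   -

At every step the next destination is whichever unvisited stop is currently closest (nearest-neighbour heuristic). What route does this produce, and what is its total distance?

Nearest-neighbour total = 44 blocks; route D → G → U → F → E → W → D.

From D: distances to unvisited — G=4, U=9, E=14, F=16, W=19. Nearest is G (4).
From G: distances to unvisited — U=5, F=12, E=16, W=21. Nearest is U (5).
From U: distances to unvisited — F=7, E=11, W=16. Nearest is F (7).
From F: distances to unvisited — E=4, W=9. Nearest is E (4).
From E: distances to unvisited — W=5. Nearest is W (5).
Return W→D: 19.
Total = 4 + 5 + 7 + 4 + 5 + 19 = 44.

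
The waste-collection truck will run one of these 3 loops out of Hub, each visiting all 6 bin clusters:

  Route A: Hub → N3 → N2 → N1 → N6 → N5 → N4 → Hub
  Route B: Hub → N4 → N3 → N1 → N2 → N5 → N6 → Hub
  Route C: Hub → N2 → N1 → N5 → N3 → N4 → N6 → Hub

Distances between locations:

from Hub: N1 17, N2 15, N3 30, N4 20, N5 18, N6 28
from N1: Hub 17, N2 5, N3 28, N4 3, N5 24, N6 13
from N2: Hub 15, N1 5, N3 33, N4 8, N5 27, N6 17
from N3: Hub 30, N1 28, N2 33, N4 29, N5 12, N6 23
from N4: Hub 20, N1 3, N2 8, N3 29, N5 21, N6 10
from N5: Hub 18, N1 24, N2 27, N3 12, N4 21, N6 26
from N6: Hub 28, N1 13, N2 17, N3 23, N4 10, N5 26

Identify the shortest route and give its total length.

123 — Route C is the shortest.

Route A: 30 + 33 + 5 + 13 + 26 + 21 + 20 = 148
Route B: 20 + 29 + 28 + 5 + 27 + 26 + 28 = 163
Route C: 15 + 5 + 24 + 12 + 29 + 10 + 28 = 123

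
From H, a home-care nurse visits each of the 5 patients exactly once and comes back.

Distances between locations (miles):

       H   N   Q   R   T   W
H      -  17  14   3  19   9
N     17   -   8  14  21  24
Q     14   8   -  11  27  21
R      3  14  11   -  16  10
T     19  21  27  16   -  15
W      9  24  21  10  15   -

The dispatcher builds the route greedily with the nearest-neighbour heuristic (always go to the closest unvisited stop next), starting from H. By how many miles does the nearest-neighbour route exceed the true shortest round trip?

From H: R=3, W=9, Q=14, N=17, T=19 → choose R (3).
From R: W=10, Q=11, N=14, T=16 → choose W (10).
From W: T=15, Q=21, N=24 → choose T (15).
From T: N=21, Q=27 → choose N (21).
From N: Q=8 → choose Q (8).
NN route H → R → W → T → N → Q → H costs 71.
Optimal: H → R → Q → N → T → W → H costs 67 (by enumerating all 60 distinct tours).
Excess = 71 − 67 = 4.

The nearest-neighbour route is 4 miles longer than optimal.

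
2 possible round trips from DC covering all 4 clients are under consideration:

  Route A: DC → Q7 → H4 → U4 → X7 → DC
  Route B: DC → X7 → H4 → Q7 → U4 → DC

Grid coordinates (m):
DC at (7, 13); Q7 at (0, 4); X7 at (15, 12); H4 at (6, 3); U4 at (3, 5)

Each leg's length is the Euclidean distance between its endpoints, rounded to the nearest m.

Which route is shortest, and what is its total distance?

39 m — Route B is the shortest.

Route A: 11 + 6 + 4 + 14 + 8 = 43
Route B: 8 + 13 + 6 + 3 + 9 = 39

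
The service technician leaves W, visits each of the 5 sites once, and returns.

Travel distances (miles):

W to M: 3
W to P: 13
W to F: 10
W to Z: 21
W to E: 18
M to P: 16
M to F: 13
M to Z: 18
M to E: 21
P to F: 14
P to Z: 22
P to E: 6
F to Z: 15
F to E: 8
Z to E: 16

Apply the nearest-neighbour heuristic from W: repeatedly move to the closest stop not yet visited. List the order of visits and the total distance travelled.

W → [M:3 / F:10 / P:13 / E:18 / Z:21] → M (3)
M → [F:13 / P:16 / Z:18 / E:21] → F (13)
F → [E:8 / P:14 / Z:15] → E (8)
E → [P:6 / Z:16] → P (6)
P → [Z:22] → Z (22)
Return Z→W: 21.
Total = 3 + 13 + 8 + 6 + 22 + 21 = 73.

Nearest-neighbour total = 73 miles; route W → M → F → E → P → Z → W.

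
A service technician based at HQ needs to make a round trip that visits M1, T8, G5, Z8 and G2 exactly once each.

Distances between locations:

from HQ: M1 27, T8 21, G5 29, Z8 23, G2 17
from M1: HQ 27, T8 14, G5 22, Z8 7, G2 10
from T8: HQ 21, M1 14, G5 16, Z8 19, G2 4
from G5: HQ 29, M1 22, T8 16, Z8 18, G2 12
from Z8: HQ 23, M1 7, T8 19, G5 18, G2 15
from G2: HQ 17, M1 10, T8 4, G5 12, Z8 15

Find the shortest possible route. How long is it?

With 5 stops there are 5!/2 = 60 distinct round trips (a route and its reverse cost the same).
HQ → M1 → T8 → G5 → Z8 → G2 → HQ: 27+14+16+18+15+17 = 107
HQ → M1 → T8 → G5 → G2 → Z8 → HQ: 27+14+16+12+15+23 = 107
HQ → M1 → T8 → Z8 → G5 → G2 → HQ: 27+14+19+18+12+17 = 107
HQ → M1 → T8 → Z8 → G2 → G5 → HQ: 27+14+19+15+12+29 = 116
HQ → M1 → T8 → G2 → G5 → Z8 → HQ: 27+14+4+12+18+23 = 98
HQ → M1 → T8 → G2 → Z8 → G5 → HQ: 27+14+4+15+18+29 = 107
HQ → M1 → G5 → T8 → Z8 → G2 → HQ: 27+22+16+19+15+17 = 116
HQ → M1 → G5 → T8 → G2 → Z8 → HQ: 27+22+16+4+15+23 = 107
HQ → M1 → G5 → Z8 → T8 → G2 → HQ: 27+22+18+19+4+17 = 107
HQ → M1 → G5 → Z8 → G2 → T8 → HQ: 27+22+18+15+4+21 = 107
HQ → M1 → G5 → G2 → T8 → Z8 → HQ: 27+22+12+4+19+23 = 107
HQ → M1 → G5 → G2 → Z8 → T8 → HQ: 27+22+12+15+19+21 = 116
HQ → M1 → Z8 → T8 → G5 → G2 → HQ: 27+7+19+16+12+17 = 98
HQ → M1 → Z8 → T8 → G2 → G5 → HQ: 27+7+19+4+12+29 = 98
… (46 more)
HQ → M1 → Z8 → G5 → T8 → G2 → HQ: 27+7+18+16+4+17 = 89  ← best
The minimum is 89.
One optimal route: HQ → M1 → Z8 → G5 → T8 → G2 → HQ (or its reverse).

89 — the shortest possible round trip.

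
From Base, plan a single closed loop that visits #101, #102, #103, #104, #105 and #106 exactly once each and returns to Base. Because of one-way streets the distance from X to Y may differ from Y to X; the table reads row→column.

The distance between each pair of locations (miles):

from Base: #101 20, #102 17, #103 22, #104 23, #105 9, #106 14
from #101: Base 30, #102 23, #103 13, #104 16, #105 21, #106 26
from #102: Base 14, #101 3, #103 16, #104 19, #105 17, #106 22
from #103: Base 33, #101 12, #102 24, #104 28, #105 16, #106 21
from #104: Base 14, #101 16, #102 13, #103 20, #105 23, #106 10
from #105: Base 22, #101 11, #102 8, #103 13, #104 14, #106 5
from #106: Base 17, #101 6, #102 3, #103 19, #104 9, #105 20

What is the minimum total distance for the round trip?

Base-#101-#102-#103-#104-#105-#106-Base: 20+23+16+28+23+5+17 = 132
Base-#101-#102-#103-#104-#106-#105-Base: 20+23+16+28+10+20+22 = 139
Base-#101-#102-#103-#105-#104-#106-Base: 20+23+16+16+14+10+17 = 116
Base-#101-#102-#103-#105-#106-#104-Base: 20+23+16+16+5+9+14 = 103
Base-#101-#102-#103-#106-#104-#105-Base: 20+23+16+21+9+23+22 = 134
Base-#101-#102-#103-#106-#105-#104-Base: 20+23+16+21+20+14+14 = 128
Base-#101-#102-#104-#103-#105-#106-Base: 20+23+19+20+16+5+17 = 120
Base-#101-#102-#104-#103-#106-#105-Base: 20+23+19+20+21+20+22 = 145
… (712 more)
Base-#105-#106-#102-#101-#103-#104-Base: 9+5+3+3+13+28+14 = 75  ← best
The minimum is 75.
One optimal route: Base → #105 → #106 → #102 → #101 → #103 → #104 → Base.

75 miles — the shortest possible round trip.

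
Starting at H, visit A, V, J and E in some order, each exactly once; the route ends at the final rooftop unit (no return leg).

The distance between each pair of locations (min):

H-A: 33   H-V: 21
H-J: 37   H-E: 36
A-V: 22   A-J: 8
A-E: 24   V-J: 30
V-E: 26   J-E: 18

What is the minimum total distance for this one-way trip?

Shortest open route: 69 min.

There are 4! = 24 possible orderings.
H → A → V → J → E: 33+22+30+18 = 103
H → A → V → E → J: 33+22+26+18 = 99
H → A → J → V → E: 33+8+30+26 = 97
H → A → J → E → V: 33+8+18+26 = 85
H → A → E → V → J: 33+24+26+30 = 113
H → A → E → J → V: 33+24+18+30 = 105
H → V → A → J → E: 21+22+8+18 = 69
H → V → A → E → J: 21+22+24+18 = 85
H → V → J → A → E: 21+30+8+24 = 83
H → V → J → E → A: 21+30+18+24 = 93
H → V → E → A → J: 21+26+24+8 = 79
H → V → E → J → A: 21+26+18+8 = 73
H → J → A → V → E: 37+8+22+26 = 93
H → J → A → E → V: 37+8+24+26 = 95
… (10 more)
The minimum is 69.
One shortest path: H → V → A → J → E.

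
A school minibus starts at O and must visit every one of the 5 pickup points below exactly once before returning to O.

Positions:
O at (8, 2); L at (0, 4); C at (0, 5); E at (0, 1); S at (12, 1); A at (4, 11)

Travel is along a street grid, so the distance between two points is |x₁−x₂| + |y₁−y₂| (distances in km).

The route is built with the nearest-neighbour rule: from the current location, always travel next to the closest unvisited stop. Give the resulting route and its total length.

At O the remaining stops are S 5, E 9, L 10, C 11, A 13; go to S.
At S the remaining stops are E 12, L 15, C 16, A 18; go to E.
At E the remaining stops are L 3, C 4, A 14; go to L.
At L the remaining stops are C 1, A 11; go to C.
At C the remaining stops are A 10; go to A.
Return A→O: 13.
Total = 5 + 12 + 3 + 1 + 10 + 13 = 44.

Total distance 44 km via the nearest-neighbour route O → S → E → L → C → A → O.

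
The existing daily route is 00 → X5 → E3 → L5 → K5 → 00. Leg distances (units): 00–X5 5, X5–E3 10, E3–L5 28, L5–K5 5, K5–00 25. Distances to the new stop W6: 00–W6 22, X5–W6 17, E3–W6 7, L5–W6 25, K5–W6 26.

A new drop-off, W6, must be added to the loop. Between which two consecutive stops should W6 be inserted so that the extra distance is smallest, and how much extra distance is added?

Insertion cost between consecutive stops i–j is d(i,W6) + d(W6,j) − d(i,j):
  between 00 and X5: 22 + 17 − 5 = 34
  between X5 and E3: 17 + 7 − 10 = 14
  between E3 and L5: 7 + 25 − 28 = 4
  between L5 and K5: 25 + 26 − 5 = 46
  between K5 and 00: 26 + 22 − 25 = 23
Cheapest insertion is between E3 and L5, adding 4.
New total = 73 + 4 = 77.

Adding 4 by placing W6 on the E3–L5 leg.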